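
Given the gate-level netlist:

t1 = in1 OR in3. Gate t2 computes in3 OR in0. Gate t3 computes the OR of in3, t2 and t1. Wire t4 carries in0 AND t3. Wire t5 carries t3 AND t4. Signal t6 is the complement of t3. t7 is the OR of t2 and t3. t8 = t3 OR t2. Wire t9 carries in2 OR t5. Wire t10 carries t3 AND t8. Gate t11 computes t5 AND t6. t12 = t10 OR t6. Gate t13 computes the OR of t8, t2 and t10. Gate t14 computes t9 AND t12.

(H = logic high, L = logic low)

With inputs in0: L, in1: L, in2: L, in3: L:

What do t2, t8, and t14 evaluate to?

t1 = in1 OR in3 = L OR L = L
t2 = in3 OR in0 = L OR L = L
t3 = in3 OR t2 OR t1 = L OR L OR L = L
t4 = in0 AND t3 = L AND L = L
t5 = t3 AND t4 = L AND L = L
t6 = NOT t3 = NOT L = H
t8 = t3 OR t2 = L OR L = L
t9 = in2 OR t5 = L OR L = L
t10 = t3 AND t8 = L AND L = L
t12 = t10 OR t6 = L OR H = H
t14 = t9 AND t12 = L AND H = L

t2 = L  t8 = L  t14 = L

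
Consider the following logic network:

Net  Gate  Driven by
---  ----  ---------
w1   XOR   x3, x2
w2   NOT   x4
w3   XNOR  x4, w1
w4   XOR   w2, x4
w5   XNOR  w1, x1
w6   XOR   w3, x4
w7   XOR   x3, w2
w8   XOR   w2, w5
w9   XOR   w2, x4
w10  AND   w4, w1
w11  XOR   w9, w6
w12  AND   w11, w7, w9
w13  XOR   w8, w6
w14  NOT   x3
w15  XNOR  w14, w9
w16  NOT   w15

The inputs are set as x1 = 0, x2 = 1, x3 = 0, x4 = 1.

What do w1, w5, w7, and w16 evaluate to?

w1 = 1; w5 = 0; w7 = 0; w16 = 0

w1 = x3 XOR x2 = 0 XOR 1 = 1
w2 = NOT x4 = NOT 1 = 0
w5 = w1 XNOR x1 = 1 XNOR 0 = 0
w7 = x3 XOR w2 = 0 XOR 0 = 0
w9 = w2 XOR x4 = 0 XOR 1 = 1
w14 = NOT x3 = NOT 0 = 1
w15 = w14 XNOR w9 = 1 XNOR 1 = 1
w16 = NOT w15 = NOT 1 = 0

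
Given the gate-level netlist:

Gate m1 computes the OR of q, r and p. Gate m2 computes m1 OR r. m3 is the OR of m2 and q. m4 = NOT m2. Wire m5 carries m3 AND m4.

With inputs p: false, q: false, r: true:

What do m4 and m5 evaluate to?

m4 = false  m5 = false

m1 = q OR r OR p = false OR true OR false = true
m2 = m1 OR r = true OR true = true
m3 = m2 OR q = true OR false = true
m4 = NOT m2 = NOT true = false
m5 = m3 AND m4 = true AND false = false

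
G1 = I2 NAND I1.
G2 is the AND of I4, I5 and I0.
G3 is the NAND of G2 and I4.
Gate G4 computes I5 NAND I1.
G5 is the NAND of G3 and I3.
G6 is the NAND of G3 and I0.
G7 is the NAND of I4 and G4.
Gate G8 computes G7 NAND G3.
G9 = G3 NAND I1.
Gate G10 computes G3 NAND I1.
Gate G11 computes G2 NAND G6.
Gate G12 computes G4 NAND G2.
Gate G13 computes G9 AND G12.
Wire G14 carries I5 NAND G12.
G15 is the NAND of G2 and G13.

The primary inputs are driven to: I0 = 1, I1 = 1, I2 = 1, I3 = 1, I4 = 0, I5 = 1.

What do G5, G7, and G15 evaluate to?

G5 = 0  G7 = 1  G15 = 1

G2 = I4 AND I5 AND I0 = 0 AND 1 AND 1 = 0
G3 = G2 NAND I4 = 0 NAND 0 = 1
G4 = I5 NAND I1 = 1 NAND 1 = 0
G5 = G3 NAND I3 = 1 NAND 1 = 0
G7 = I4 NAND G4 = 0 NAND 0 = 1
G9 = G3 NAND I1 = 1 NAND 1 = 0
G12 = G4 NAND G2 = 0 NAND 0 = 1
G13 = G9 AND G12 = 0 AND 1 = 0
G15 = G2 NAND G13 = 0 NAND 0 = 1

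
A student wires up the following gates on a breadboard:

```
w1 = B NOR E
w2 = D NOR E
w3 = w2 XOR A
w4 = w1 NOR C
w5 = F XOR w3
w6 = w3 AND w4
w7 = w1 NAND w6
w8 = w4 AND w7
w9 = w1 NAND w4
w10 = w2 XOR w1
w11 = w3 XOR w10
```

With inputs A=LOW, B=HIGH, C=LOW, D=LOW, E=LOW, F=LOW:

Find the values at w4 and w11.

w4 = HIGH; w11 = LOW

w1 = B NOR E = HIGH NOR LOW = LOW
w2 = D NOR E = LOW NOR LOW = HIGH
w3 = w2 XOR A = HIGH XOR LOW = HIGH
w4 = w1 NOR C = LOW NOR LOW = HIGH
w10 = w2 XOR w1 = HIGH XOR LOW = HIGH
w11 = w3 XOR w10 = HIGH XOR HIGH = LOW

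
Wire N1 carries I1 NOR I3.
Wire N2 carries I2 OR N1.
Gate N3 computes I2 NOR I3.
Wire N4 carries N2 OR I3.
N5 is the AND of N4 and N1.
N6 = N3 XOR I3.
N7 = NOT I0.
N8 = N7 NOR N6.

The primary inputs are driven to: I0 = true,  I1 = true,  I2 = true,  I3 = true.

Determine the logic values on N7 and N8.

N7 = false  N8 = false

N3 = I2 NOR I3 = true NOR true = false
N6 = N3 XOR I3 = false XOR true = true
N7 = NOT I0 = NOT true = false
N8 = N7 NOR N6 = false NOR true = false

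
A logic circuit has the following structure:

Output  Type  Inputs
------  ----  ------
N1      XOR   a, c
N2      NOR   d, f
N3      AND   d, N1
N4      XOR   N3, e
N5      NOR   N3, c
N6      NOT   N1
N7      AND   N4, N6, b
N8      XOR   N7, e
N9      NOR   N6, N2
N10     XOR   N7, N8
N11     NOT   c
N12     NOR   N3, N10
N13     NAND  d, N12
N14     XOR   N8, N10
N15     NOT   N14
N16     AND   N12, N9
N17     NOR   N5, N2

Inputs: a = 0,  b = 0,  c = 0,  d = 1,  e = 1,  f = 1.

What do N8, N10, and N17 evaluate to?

N1 = a XOR c = 0 XOR 0 = 0
N2 = d NOR f = 1 NOR 1 = 0
N3 = d AND N1 = 1 AND 0 = 0
N4 = N3 XOR e = 0 XOR 1 = 1
N5 = N3 NOR c = 0 NOR 0 = 1
N6 = NOT N1 = NOT 0 = 1
N7 = N4 AND N6 AND b = 1 AND 1 AND 0 = 0
N8 = N7 XOR e = 0 XOR 1 = 1
N10 = N7 XOR N8 = 0 XOR 1 = 1
N17 = N5 NOR N2 = 1 NOR 0 = 0

N8 = 1, N10 = 1, N17 = 0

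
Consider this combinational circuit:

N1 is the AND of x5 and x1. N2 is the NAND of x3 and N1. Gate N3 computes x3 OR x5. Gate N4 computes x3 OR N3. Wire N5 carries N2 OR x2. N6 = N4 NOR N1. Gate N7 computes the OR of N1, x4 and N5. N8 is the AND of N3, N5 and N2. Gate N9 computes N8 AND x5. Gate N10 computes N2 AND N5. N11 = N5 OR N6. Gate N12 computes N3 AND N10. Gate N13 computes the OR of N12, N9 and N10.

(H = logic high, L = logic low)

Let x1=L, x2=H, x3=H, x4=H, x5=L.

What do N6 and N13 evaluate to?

N6 = L; N13 = H

N1 = x5 AND x1 = L AND L = L
N2 = x3 NAND N1 = H NAND L = H
N3 = x3 OR x5 = H OR L = H
N4 = x3 OR N3 = H OR H = H
N5 = N2 OR x2 = H OR H = H
N6 = N4 NOR N1 = H NOR L = L
N8 = N3 AND N5 AND N2 = H AND H AND H = H
N9 = N8 AND x5 = H AND L = L
N10 = N2 AND N5 = H AND H = H
N12 = N3 AND N10 = H AND H = H
N13 = N12 OR N9 OR N10 = H OR L OR H = H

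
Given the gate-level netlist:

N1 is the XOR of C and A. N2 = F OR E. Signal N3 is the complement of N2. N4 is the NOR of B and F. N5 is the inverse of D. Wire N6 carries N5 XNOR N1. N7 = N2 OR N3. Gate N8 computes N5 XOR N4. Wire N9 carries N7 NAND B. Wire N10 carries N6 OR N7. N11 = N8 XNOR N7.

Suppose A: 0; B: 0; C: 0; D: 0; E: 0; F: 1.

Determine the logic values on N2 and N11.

N2 = 1, N11 = 1

N2 = F OR E = 1 OR 0 = 1
N3 = NOT N2 = NOT 1 = 0
N4 = B NOR F = 0 NOR 1 = 0
N5 = NOT D = NOT 0 = 1
N7 = N2 OR N3 = 1 OR 0 = 1
N8 = N5 XOR N4 = 1 XOR 0 = 1
N11 = N8 XNOR N7 = 1 XNOR 1 = 1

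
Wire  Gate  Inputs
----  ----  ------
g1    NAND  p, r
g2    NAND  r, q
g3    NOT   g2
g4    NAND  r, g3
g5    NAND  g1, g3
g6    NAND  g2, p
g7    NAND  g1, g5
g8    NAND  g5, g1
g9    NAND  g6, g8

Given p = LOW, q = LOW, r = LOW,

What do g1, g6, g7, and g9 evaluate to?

g1 = HIGH; g6 = HIGH; g7 = LOW; g9 = HIGH

g1 = p NAND r = LOW NAND LOW = HIGH
g2 = r NAND q = LOW NAND LOW = HIGH
g3 = NOT g2 = NOT HIGH = LOW
g5 = g1 NAND g3 = HIGH NAND LOW = HIGH
g6 = g2 NAND p = HIGH NAND LOW = HIGH
g7 = g1 NAND g5 = HIGH NAND HIGH = LOW
g8 = g5 NAND g1 = HIGH NAND HIGH = LOW
g9 = g6 NAND g8 = HIGH NAND LOW = HIGH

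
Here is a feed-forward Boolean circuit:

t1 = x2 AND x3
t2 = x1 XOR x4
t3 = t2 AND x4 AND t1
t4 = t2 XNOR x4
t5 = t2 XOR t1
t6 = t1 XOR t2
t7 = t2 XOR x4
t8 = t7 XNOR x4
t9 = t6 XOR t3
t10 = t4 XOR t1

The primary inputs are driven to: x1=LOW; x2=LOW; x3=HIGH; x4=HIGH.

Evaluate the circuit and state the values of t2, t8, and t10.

t2 = HIGH  t8 = LOW  t10 = HIGH

t1 = x2 AND x3 = LOW AND HIGH = LOW
t2 = x1 XOR x4 = LOW XOR HIGH = HIGH
t4 = t2 XNOR x4 = HIGH XNOR HIGH = HIGH
t7 = t2 XOR x4 = HIGH XOR HIGH = LOW
t8 = t7 XNOR x4 = LOW XNOR HIGH = LOW
t10 = t4 XOR t1 = HIGH XOR LOW = HIGH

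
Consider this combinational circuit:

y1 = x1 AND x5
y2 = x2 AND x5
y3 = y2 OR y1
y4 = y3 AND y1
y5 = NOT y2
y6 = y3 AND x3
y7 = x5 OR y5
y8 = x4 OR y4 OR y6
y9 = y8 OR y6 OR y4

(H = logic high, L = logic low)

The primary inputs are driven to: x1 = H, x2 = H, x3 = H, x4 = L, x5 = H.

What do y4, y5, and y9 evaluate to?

y1 = x1 AND x5 = H AND H = H
y2 = x2 AND x5 = H AND H = H
y3 = y2 OR y1 = H OR H = H
y4 = y3 AND y1 = H AND H = H
y5 = NOT y2 = NOT H = L
y6 = y3 AND x3 = H AND H = H
y8 = x4 OR y4 OR y6 = L OR H OR H = H
y9 = y8 OR y6 OR y4 = H OR H OR H = H

y4 = H, y5 = L, y9 = H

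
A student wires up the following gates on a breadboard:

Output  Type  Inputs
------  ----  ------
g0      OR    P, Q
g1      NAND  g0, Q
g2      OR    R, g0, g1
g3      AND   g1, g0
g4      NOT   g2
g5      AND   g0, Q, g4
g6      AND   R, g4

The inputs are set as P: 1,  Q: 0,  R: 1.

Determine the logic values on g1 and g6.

g1 = 1  g6 = 0

g0 = P OR Q = 1 OR 0 = 1
g1 = g0 NAND Q = 1 NAND 0 = 1
g2 = R OR g0 OR g1 = 1 OR 1 OR 1 = 1
g4 = NOT g2 = NOT 1 = 0
g6 = R AND g4 = 1 AND 0 = 0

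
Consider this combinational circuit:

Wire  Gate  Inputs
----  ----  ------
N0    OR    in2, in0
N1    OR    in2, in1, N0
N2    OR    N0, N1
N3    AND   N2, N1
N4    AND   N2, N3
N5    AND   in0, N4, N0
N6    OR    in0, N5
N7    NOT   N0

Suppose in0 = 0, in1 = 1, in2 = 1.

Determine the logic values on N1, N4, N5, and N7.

N0 = in2 OR in0 = 1 OR 0 = 1
N1 = in2 OR in1 OR N0 = 1 OR 1 OR 1 = 1
N2 = N0 OR N1 = 1 OR 1 = 1
N3 = N2 AND N1 = 1 AND 1 = 1
N4 = N2 AND N3 = 1 AND 1 = 1
N5 = in0 AND N4 AND N0 = 0 AND 1 AND 1 = 0
N7 = NOT N0 = NOT 1 = 0

N1 = 1; N4 = 1; N5 = 0; N7 = 0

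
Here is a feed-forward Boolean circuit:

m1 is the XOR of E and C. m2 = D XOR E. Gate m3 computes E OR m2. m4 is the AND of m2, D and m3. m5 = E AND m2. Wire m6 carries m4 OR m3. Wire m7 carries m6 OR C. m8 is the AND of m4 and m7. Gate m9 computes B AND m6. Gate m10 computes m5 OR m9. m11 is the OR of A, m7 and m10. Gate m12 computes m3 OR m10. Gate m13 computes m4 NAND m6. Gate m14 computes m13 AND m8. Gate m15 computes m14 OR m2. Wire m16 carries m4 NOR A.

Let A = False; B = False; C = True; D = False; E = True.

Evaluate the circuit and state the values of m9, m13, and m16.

m9 = False  m13 = True  m16 = True

m2 = D XOR E = False XOR True = True
m3 = E OR m2 = True OR True = True
m4 = m2 AND D AND m3 = True AND False AND True = False
m6 = m4 OR m3 = False OR True = True
m9 = B AND m6 = False AND True = False
m13 = m4 NAND m6 = False NAND True = True
m16 = m4 NOR A = False NOR False = True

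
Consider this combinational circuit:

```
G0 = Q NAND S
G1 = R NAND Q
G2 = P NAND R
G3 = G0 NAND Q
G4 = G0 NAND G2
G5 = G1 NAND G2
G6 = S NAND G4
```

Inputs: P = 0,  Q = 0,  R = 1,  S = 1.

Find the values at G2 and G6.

G2 = 1  G6 = 1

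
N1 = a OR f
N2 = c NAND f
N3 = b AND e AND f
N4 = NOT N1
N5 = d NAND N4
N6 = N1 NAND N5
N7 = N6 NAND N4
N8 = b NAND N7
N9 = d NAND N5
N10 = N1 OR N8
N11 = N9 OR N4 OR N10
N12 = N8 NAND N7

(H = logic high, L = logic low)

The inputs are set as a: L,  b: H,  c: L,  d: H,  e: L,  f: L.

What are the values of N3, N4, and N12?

N3 = L  N4 = H  N12 = H

N1 = a OR f = L OR L = L
N3 = b AND e AND f = H AND L AND L = L
N4 = NOT N1 = NOT L = H
N5 = d NAND N4 = H NAND H = L
N6 = N1 NAND N5 = L NAND L = H
N7 = N6 NAND N4 = H NAND H = L
N8 = b NAND N7 = H NAND L = H
N12 = N8 NAND N7 = H NAND L = H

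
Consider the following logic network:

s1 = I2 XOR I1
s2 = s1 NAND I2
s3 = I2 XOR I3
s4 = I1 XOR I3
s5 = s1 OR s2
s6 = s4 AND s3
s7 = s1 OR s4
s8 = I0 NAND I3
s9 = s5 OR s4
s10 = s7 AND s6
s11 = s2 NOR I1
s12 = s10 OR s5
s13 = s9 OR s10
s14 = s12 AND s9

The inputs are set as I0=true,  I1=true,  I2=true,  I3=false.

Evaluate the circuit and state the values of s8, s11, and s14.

s1 = I2 XOR I1 = true XOR true = false
s2 = s1 NAND I2 = false NAND true = true
s3 = I2 XOR I3 = true XOR false = true
s4 = I1 XOR I3 = true XOR false = true
s5 = s1 OR s2 = false OR true = true
s6 = s4 AND s3 = true AND true = true
s7 = s1 OR s4 = false OR true = true
s8 = I0 NAND I3 = true NAND false = true
s9 = s5 OR s4 = true OR true = true
s10 = s7 AND s6 = true AND true = true
s11 = s2 NOR I1 = true NOR true = false
s12 = s10 OR s5 = true OR true = true
s14 = s12 AND s9 = true AND true = true

s8 = true, s11 = false, s14 = true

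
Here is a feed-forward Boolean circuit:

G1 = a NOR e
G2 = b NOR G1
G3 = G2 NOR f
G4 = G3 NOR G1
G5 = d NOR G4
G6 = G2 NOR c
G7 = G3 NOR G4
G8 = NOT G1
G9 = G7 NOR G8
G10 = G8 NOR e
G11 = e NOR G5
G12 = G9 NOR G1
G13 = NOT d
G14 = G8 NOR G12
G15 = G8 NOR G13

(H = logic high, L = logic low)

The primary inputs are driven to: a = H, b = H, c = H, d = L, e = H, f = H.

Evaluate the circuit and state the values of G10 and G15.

G1 = a NOR e = H NOR H = L
G8 = NOT G1 = NOT L = H
G10 = G8 NOR e = H NOR H = L
G13 = NOT d = NOT L = H
G15 = G8 NOR G13 = H NOR H = L

G10 = L, G15 = L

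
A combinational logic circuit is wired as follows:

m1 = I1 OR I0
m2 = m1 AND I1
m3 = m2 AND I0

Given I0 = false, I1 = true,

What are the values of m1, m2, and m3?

m1 = true  m2 = true  m3 = false

m1 = I1 OR I0 = true OR false = true
m2 = m1 AND I1 = true AND true = true
m3 = m2 AND I0 = true AND false = false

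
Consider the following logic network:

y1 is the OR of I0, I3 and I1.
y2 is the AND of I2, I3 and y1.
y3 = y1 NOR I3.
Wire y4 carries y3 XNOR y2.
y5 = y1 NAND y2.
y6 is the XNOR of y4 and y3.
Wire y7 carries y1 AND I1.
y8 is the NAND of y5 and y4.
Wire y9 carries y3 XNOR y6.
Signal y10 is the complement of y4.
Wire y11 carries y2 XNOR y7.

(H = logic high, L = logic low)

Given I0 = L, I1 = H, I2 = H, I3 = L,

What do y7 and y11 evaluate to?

y7 = H; y11 = L

y1 = I0 OR I3 OR I1 = L OR L OR H = H
y2 = I2 AND I3 AND y1 = H AND L AND H = L
y7 = y1 AND I1 = H AND H = H
y11 = y2 XNOR y7 = L XNOR H = L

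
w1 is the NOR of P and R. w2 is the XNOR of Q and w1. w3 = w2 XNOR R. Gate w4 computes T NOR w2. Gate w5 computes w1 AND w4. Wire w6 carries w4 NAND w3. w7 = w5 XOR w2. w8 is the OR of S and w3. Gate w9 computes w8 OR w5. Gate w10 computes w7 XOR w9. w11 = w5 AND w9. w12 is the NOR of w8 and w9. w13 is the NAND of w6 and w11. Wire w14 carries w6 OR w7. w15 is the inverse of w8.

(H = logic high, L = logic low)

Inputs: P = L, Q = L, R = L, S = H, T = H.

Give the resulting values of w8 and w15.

w1 = P NOR R = L NOR L = H
w2 = Q XNOR w1 = L XNOR H = L
w3 = w2 XNOR R = L XNOR L = H
w8 = S OR w3 = H OR H = H
w15 = NOT w8 = NOT H = L

w8 = H, w15 = L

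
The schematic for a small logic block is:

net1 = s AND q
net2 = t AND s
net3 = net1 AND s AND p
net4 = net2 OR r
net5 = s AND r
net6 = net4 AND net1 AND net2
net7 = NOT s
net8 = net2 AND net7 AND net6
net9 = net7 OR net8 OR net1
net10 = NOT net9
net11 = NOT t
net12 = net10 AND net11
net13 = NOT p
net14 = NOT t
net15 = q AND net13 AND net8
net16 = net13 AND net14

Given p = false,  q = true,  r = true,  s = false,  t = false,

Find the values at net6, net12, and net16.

net1 = s AND q = false AND true = false
net2 = t AND s = false AND false = false
net4 = net2 OR r = false OR true = true
net6 = net4 AND net1 AND net2 = true AND false AND false = false
net7 = NOT s = NOT false = true
net8 = net2 AND net7 AND net6 = false AND true AND false = false
net9 = net7 OR net8 OR net1 = true OR false OR false = true
net10 = NOT net9 = NOT true = false
net11 = NOT t = NOT false = true
net12 = net10 AND net11 = false AND true = false
net13 = NOT p = NOT false = true
net14 = NOT t = NOT false = true
net16 = net13 AND net14 = true AND true = true

net6 = false, net12 = false, net16 = true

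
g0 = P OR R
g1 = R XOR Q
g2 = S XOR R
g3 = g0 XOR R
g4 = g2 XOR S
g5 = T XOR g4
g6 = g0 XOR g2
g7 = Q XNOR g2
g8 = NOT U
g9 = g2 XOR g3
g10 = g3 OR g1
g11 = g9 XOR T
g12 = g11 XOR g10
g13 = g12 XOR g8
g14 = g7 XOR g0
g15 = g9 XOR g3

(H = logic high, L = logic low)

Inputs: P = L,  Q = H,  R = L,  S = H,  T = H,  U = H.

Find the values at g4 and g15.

g4 = L, g15 = H

g0 = P OR R = L OR L = L
g2 = S XOR R = H XOR L = H
g3 = g0 XOR R = L XOR L = L
g4 = g2 XOR S = H XOR H = L
g9 = g2 XOR g3 = H XOR L = H
g15 = g9 XOR g3 = H XOR L = H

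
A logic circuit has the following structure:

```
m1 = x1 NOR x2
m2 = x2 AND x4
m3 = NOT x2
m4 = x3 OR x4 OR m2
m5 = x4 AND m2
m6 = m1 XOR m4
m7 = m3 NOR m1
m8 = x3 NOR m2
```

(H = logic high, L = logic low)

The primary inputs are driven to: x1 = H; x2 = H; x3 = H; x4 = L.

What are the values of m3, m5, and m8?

m3 = L, m5 = L, m8 = L

m2 = x2 AND x4 = H AND L = L
m3 = NOT x2 = NOT H = L
m5 = x4 AND m2 = L AND L = L
m8 = x3 NOR m2 = H NOR L = L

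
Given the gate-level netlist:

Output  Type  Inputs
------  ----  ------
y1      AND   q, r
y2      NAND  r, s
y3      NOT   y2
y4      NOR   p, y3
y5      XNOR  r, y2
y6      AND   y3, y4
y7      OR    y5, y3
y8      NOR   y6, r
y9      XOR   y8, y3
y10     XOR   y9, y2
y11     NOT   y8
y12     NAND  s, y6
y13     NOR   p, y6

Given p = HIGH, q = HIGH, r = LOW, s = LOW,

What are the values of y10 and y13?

y10 = LOW  y13 = LOW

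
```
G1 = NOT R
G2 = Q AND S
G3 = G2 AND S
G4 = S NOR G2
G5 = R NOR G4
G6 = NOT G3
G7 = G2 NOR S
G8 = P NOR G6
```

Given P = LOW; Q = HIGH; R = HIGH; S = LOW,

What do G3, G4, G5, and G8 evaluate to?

G3 = LOW  G4 = HIGH  G5 = LOW  G8 = LOW

G2 = Q AND S = HIGH AND LOW = LOW
G3 = G2 AND S = LOW AND LOW = LOW
G4 = S NOR G2 = LOW NOR LOW = HIGH
G5 = R NOR G4 = HIGH NOR HIGH = LOW
G6 = NOT G3 = NOT LOW = HIGH
G8 = P NOR G6 = LOW NOR HIGH = LOW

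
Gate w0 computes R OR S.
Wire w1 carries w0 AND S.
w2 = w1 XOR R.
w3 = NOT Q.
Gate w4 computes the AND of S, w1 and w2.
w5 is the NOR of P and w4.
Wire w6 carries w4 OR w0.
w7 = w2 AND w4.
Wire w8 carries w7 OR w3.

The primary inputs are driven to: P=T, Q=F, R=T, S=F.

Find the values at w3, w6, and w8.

w3 = T, w6 = T, w8 = T

w0 = R OR S = T OR F = T
w1 = w0 AND S = T AND F = F
w2 = w1 XOR R = F XOR T = T
w3 = NOT Q = NOT F = T
w4 = S AND w1 AND w2 = F AND F AND T = F
w6 = w4 OR w0 = F OR T = T
w7 = w2 AND w4 = T AND F = F
w8 = w7 OR w3 = F OR T = T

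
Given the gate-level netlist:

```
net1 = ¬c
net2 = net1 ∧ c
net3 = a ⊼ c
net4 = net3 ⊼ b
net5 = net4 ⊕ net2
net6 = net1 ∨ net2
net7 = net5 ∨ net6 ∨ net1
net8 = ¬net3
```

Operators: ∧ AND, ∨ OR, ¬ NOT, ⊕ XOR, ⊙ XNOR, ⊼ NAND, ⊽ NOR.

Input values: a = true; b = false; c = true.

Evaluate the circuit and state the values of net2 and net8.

net2 = false  net8 = true

net1 = NOT c = NOT true = false
net2 = net1 AND c = false AND true = false
net3 = a NAND c = true NAND true = false
net8 = NOT net3 = NOT false = true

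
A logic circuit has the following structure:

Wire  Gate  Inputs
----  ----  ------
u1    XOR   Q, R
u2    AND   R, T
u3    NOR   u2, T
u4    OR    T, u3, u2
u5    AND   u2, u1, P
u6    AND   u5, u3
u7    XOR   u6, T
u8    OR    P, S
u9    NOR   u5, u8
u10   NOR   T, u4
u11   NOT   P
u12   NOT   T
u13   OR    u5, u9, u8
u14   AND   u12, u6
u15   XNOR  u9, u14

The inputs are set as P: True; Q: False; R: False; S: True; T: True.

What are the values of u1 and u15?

u1 = False, u15 = True

u1 = Q XOR R = False XOR False = False
u2 = R AND T = False AND True = False
u3 = u2 NOR T = False NOR True = False
u5 = u2 AND u1 AND P = False AND False AND True = False
u6 = u5 AND u3 = False AND False = False
u8 = P OR S = True OR True = True
u9 = u5 NOR u8 = False NOR True = False
u12 = NOT T = NOT True = False
u14 = u12 AND u6 = False AND False = False
u15 = u9 XNOR u14 = False XNOR False = True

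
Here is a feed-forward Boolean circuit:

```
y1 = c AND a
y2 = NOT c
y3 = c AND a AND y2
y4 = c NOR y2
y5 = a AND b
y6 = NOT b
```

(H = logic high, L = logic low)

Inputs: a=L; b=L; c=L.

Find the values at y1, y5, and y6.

y1 = c AND a = L AND L = L
y5 = a AND b = L AND L = L
y6 = NOT b = NOT L = H

y1 = L, y5 = L, y6 = H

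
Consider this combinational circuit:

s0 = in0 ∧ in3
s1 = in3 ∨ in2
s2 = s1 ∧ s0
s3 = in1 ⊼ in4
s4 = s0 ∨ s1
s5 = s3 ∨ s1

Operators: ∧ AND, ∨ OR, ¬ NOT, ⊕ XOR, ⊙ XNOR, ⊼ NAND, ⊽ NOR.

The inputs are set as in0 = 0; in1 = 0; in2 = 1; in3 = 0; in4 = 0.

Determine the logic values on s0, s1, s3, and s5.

s0 = 0, s1 = 1, s3 = 1, s5 = 1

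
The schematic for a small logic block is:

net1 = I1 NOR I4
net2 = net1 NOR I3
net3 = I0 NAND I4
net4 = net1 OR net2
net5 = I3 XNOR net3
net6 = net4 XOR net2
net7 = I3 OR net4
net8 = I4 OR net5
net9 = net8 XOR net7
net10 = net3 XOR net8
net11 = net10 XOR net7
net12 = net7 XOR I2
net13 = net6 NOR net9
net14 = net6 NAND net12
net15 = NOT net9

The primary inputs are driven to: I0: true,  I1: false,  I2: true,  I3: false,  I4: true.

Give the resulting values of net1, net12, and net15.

net1 = false; net12 = false; net15 = true

net1 = I1 NOR I4 = false NOR true = false
net2 = net1 NOR I3 = false NOR false = true
net3 = I0 NAND I4 = true NAND true = false
net4 = net1 OR net2 = false OR true = true
net5 = I3 XNOR net3 = false XNOR false = true
net7 = I3 OR net4 = false OR true = true
net8 = I4 OR net5 = true OR true = true
net9 = net8 XOR net7 = true XOR true = false
net12 = net7 XOR I2 = true XOR true = false
net15 = NOT net9 = NOT false = true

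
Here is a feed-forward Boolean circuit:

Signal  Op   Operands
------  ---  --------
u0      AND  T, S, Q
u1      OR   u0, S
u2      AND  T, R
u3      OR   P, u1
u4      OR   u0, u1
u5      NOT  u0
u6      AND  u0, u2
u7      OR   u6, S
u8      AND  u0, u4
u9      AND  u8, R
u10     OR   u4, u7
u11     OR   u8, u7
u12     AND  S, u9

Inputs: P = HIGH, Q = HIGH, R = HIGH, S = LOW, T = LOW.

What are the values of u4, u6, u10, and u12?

u0 = T AND S AND Q = LOW AND LOW AND HIGH = LOW
u1 = u0 OR S = LOW OR LOW = LOW
u2 = T AND R = LOW AND HIGH = LOW
u4 = u0 OR u1 = LOW OR LOW = LOW
u6 = u0 AND u2 = LOW AND LOW = LOW
u7 = u6 OR S = LOW OR LOW = LOW
u8 = u0 AND u4 = LOW AND LOW = LOW
u9 = u8 AND R = LOW AND HIGH = LOW
u10 = u4 OR u7 = LOW OR LOW = LOW
u12 = S AND u9 = LOW AND LOW = LOW

u4 = LOW; u6 = LOW; u10 = LOW; u12 = LOW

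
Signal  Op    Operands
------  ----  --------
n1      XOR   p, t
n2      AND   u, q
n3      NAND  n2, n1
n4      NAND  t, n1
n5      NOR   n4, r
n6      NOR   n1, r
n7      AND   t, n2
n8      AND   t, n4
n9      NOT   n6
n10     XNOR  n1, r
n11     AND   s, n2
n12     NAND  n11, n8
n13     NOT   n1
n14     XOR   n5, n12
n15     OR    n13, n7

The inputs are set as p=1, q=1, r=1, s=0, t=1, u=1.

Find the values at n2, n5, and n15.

n2 = 1; n5 = 0; n15 = 1

n1 = p XOR t = 1 XOR 1 = 0
n2 = u AND q = 1 AND 1 = 1
n4 = t NAND n1 = 1 NAND 0 = 1
n5 = n4 NOR r = 1 NOR 1 = 0
n7 = t AND n2 = 1 AND 1 = 1
n13 = NOT n1 = NOT 0 = 1
n15 = n13 OR n7 = 1 OR 1 = 1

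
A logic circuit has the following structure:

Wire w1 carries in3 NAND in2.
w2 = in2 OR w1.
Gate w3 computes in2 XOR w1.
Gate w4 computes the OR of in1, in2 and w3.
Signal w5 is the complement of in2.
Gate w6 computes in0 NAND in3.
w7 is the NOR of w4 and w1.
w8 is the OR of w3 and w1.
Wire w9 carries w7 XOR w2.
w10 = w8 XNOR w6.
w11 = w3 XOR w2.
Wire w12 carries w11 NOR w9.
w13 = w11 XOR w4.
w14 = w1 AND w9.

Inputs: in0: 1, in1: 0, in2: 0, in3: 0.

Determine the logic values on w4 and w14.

w4 = 1; w14 = 1

w1 = in3 NAND in2 = 0 NAND 0 = 1
w2 = in2 OR w1 = 0 OR 1 = 1
w3 = in2 XOR w1 = 0 XOR 1 = 1
w4 = in1 OR in2 OR w3 = 0 OR 0 OR 1 = 1
w7 = w4 NOR w1 = 1 NOR 1 = 0
w9 = w7 XOR w2 = 0 XOR 1 = 1
w14 = w1 AND w9 = 1 AND 1 = 1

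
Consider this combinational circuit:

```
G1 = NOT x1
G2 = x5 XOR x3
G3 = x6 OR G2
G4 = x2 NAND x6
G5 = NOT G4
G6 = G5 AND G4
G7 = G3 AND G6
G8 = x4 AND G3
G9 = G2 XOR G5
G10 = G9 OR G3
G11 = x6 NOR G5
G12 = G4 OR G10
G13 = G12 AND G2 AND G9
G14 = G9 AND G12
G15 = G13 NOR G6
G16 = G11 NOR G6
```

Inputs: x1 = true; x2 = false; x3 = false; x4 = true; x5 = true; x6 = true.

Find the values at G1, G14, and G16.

G1 = NOT x1 = NOT true = false
G2 = x5 XOR x3 = true XOR false = true
G3 = x6 OR G2 = true OR true = true
G4 = x2 NAND x6 = false NAND true = true
G5 = NOT G4 = NOT true = false
G6 = G5 AND G4 = false AND true = false
G9 = G2 XOR G5 = true XOR false = true
G10 = G9 OR G3 = true OR true = true
G11 = x6 NOR G5 = true NOR false = false
G12 = G4 OR G10 = true OR true = true
G14 = G9 AND G12 = true AND true = true
G16 = G11 NOR G6 = false NOR false = true

G1 = false; G14 = true; G16 = true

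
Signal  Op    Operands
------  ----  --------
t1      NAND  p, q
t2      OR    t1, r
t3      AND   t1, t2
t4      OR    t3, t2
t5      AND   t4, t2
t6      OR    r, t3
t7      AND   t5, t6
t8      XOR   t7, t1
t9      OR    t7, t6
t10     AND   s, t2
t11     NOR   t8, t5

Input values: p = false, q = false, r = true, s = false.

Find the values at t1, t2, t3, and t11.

t1 = true, t2 = true, t3 = true, t11 = false

t1 = p NAND q = false NAND false = true
t2 = t1 OR r = true OR true = true
t3 = t1 AND t2 = true AND true = true
t4 = t3 OR t2 = true OR true = true
t5 = t4 AND t2 = true AND true = true
t6 = r OR t3 = true OR true = true
t7 = t5 AND t6 = true AND true = true
t8 = t7 XOR t1 = true XOR true = false
t11 = t8 NOR t5 = false NOR true = false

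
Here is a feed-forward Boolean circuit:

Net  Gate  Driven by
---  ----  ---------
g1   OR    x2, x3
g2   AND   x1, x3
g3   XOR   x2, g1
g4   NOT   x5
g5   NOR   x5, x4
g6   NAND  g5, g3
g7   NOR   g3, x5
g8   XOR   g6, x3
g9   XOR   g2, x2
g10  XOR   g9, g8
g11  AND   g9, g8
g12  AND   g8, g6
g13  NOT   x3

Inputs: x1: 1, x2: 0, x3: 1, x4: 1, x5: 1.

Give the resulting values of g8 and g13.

g1 = x2 OR x3 = 0 OR 1 = 1
g3 = x2 XOR g1 = 0 XOR 1 = 1
g5 = x5 NOR x4 = 1 NOR 1 = 0
g6 = g5 NAND g3 = 0 NAND 1 = 1
g8 = g6 XOR x3 = 1 XOR 1 = 0
g13 = NOT x3 = NOT 1 = 0

g8 = 0  g13 = 0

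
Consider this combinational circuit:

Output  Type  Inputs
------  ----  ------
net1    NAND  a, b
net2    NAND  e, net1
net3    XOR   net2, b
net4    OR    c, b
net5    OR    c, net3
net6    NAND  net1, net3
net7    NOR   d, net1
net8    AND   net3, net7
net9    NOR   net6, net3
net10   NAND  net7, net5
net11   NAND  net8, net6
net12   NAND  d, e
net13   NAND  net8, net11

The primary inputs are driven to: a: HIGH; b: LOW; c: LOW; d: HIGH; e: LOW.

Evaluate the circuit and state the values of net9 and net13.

net1 = a NAND b = HIGH NAND LOW = HIGH
net2 = e NAND net1 = LOW NAND HIGH = HIGH
net3 = net2 XOR b = HIGH XOR LOW = HIGH
net6 = net1 NAND net3 = HIGH NAND HIGH = LOW
net7 = d NOR net1 = HIGH NOR HIGH = LOW
net8 = net3 AND net7 = HIGH AND LOW = LOW
net9 = net6 NOR net3 = LOW NOR HIGH = LOW
net11 = net8 NAND net6 = LOW NAND LOW = HIGH
net13 = net8 NAND net11 = LOW NAND HIGH = HIGH

net9 = LOW  net13 = HIGH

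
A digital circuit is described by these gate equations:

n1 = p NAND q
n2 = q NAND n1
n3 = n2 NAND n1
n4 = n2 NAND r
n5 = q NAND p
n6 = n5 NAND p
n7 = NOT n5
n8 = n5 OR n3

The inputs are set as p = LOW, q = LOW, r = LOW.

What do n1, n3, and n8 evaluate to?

n1 = p NAND q = LOW NAND LOW = HIGH
n2 = q NAND n1 = LOW NAND HIGH = HIGH
n3 = n2 NAND n1 = HIGH NAND HIGH = LOW
n5 = q NAND p = LOW NAND LOW = HIGH
n8 = n5 OR n3 = HIGH OR LOW = HIGH

n1 = HIGH, n3 = LOW, n8 = HIGH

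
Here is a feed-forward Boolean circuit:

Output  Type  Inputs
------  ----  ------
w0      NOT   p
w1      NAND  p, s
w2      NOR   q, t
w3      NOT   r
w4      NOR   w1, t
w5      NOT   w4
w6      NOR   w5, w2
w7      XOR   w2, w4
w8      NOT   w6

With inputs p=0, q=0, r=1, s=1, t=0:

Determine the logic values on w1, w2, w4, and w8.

w1 = 1  w2 = 1  w4 = 0  w8 = 1

w1 = p NAND s = 0 NAND 1 = 1
w2 = q NOR t = 0 NOR 0 = 1
w4 = w1 NOR t = 1 NOR 0 = 0
w5 = NOT w4 = NOT 0 = 1
w6 = w5 NOR w2 = 1 NOR 1 = 0
w8 = NOT w6 = NOT 0 = 1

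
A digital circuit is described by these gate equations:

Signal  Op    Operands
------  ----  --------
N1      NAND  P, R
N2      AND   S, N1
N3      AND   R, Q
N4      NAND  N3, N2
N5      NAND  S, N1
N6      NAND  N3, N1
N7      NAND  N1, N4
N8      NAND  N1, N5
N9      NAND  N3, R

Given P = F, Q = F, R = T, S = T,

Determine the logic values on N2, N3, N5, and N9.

N1 = P NAND R = F NAND T = T
N2 = S AND N1 = T AND T = T
N3 = R AND Q = T AND F = F
N5 = S NAND N1 = T NAND T = F
N9 = N3 NAND R = F NAND T = T

N2 = T, N3 = F, N5 = F, N9 = T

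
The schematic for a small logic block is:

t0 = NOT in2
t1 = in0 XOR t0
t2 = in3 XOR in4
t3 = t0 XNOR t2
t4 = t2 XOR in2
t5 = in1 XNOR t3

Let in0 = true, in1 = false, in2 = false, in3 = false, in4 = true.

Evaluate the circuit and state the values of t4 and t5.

t4 = true; t5 = false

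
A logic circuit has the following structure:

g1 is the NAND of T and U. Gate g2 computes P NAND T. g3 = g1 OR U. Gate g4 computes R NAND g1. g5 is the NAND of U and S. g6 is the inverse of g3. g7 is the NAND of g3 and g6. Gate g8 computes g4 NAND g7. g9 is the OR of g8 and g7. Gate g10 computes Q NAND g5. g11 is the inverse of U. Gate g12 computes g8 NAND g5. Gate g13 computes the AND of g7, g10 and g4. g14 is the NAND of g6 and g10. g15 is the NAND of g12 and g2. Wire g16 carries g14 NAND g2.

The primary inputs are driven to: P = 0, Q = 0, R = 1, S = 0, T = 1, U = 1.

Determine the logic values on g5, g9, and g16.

g5 = 1; g9 = 1; g16 = 0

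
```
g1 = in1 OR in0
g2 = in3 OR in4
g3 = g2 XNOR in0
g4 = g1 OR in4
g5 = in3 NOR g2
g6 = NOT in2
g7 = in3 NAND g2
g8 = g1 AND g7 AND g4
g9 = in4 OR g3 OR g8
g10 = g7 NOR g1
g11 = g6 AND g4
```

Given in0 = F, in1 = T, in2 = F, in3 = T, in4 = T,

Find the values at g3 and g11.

g1 = in1 OR in0 = T OR F = T
g2 = in3 OR in4 = T OR T = T
g3 = g2 XNOR in0 = T XNOR F = F
g4 = g1 OR in4 = T OR T = T
g6 = NOT in2 = NOT F = T
g11 = g6 AND g4 = T AND T = T

g3 = F, g11 = T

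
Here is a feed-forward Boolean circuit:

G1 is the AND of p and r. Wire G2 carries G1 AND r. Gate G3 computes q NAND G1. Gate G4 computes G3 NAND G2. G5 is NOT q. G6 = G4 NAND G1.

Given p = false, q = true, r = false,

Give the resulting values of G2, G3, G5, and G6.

G1 = p AND r = false AND false = false
G2 = G1 AND r = false AND false = false
G3 = q NAND G1 = true NAND false = true
G4 = G3 NAND G2 = true NAND false = true
G5 = NOT q = NOT true = false
G6 = G4 NAND G1 = true NAND false = true

G2 = false  G3 = true  G5 = false  G6 = true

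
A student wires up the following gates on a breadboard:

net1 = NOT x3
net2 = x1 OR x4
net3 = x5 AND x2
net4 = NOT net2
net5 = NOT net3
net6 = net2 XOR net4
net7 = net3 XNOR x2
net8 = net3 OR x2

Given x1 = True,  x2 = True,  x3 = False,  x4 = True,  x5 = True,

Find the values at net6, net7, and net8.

net2 = x1 OR x4 = True OR True = True
net3 = x5 AND x2 = True AND True = True
net4 = NOT net2 = NOT True = False
net6 = net2 XOR net4 = True XOR False = True
net7 = net3 XNOR x2 = True XNOR True = True
net8 = net3 OR x2 = True OR True = True

net6 = True; net7 = True; net8 = True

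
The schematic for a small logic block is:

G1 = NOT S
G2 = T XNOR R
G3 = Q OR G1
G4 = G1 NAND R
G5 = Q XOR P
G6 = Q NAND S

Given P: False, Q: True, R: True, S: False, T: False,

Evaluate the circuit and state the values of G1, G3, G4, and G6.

G1 = True, G3 = True, G4 = False, G6 = True

G1 = NOT S = NOT False = True
G3 = Q OR G1 = True OR True = True
G4 = G1 NAND R = True NAND True = False
G6 = Q NAND S = True NAND False = True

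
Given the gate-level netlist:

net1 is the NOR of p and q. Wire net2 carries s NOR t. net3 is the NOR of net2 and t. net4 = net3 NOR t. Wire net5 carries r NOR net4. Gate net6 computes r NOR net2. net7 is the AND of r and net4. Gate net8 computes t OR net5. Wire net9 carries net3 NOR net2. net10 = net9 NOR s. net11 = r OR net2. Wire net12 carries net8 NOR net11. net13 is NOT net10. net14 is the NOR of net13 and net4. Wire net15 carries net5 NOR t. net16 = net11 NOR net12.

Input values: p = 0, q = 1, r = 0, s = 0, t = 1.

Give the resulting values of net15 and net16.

net2 = s NOR t = 0 NOR 1 = 0
net3 = net2 NOR t = 0 NOR 1 = 0
net4 = net3 NOR t = 0 NOR 1 = 0
net5 = r NOR net4 = 0 NOR 0 = 1
net8 = t OR net5 = 1 OR 1 = 1
net11 = r OR net2 = 0 OR 0 = 0
net12 = net8 NOR net11 = 1 NOR 0 = 0
net15 = net5 NOR t = 1 NOR 1 = 0
net16 = net11 NOR net12 = 0 NOR 0 = 1

net15 = 0; net16 = 1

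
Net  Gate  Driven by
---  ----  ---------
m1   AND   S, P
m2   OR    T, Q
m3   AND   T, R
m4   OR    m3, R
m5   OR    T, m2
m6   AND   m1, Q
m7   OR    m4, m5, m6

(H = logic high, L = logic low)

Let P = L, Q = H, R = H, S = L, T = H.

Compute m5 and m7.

m1 = S AND P = L AND L = L
m2 = T OR Q = H OR H = H
m3 = T AND R = H AND H = H
m4 = m3 OR R = H OR H = H
m5 = T OR m2 = H OR H = H
m6 = m1 AND Q = L AND H = L
m7 = m4 OR m5 OR m6 = H OR H OR L = H

m5 = H, m7 = H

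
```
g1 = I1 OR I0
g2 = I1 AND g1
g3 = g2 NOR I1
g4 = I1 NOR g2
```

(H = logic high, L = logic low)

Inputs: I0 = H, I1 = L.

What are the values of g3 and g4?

g3 = H; g4 = H

g1 = I1 OR I0 = L OR H = H
g2 = I1 AND g1 = L AND H = L
g3 = g2 NOR I1 = L NOR L = H
g4 = I1 NOR g2 = L NOR L = H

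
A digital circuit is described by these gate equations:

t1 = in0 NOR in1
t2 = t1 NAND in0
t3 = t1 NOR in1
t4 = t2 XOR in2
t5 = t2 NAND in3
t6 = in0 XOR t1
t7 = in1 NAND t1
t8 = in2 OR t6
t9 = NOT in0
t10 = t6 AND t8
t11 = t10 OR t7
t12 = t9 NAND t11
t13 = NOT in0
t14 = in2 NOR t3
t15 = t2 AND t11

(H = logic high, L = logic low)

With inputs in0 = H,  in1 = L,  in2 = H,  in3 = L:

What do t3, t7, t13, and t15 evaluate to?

t3 = H, t7 = H, t13 = L, t15 = H

t1 = in0 NOR in1 = H NOR L = L
t2 = t1 NAND in0 = L NAND H = H
t3 = t1 NOR in1 = L NOR L = H
t6 = in0 XOR t1 = H XOR L = H
t7 = in1 NAND t1 = L NAND L = H
t8 = in2 OR t6 = H OR H = H
t10 = t6 AND t8 = H AND H = H
t11 = t10 OR t7 = H OR H = H
t13 = NOT in0 = NOT H = L
t15 = t2 AND t11 = H AND H = H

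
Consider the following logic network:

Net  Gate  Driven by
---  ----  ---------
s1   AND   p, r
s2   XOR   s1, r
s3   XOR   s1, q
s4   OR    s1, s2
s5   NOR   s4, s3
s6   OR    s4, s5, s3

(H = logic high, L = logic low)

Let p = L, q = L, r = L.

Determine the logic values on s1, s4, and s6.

s1 = L, s4 = L, s6 = H

s1 = p AND r = L AND L = L
s2 = s1 XOR r = L XOR L = L
s3 = s1 XOR q = L XOR L = L
s4 = s1 OR s2 = L OR L = L
s5 = s4 NOR s3 = L NOR L = H
s6 = s4 OR s5 OR s3 = L OR H OR L = H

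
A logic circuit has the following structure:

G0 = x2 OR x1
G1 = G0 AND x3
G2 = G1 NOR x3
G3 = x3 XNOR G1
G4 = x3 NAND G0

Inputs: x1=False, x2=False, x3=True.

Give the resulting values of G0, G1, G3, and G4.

G0 = x2 OR x1 = False OR False = False
G1 = G0 AND x3 = False AND True = False
G3 = x3 XNOR G1 = True XNOR False = False
G4 = x3 NAND G0 = True NAND False = True

G0 = False, G1 = False, G3 = False, G4 = True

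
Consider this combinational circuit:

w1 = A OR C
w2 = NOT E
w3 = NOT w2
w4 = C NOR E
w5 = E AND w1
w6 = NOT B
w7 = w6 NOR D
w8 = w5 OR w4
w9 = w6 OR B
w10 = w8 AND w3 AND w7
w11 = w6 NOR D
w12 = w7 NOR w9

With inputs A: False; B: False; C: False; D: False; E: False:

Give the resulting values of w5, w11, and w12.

w5 = False, w11 = False, w12 = False

w1 = A OR C = False OR False = False
w5 = E AND w1 = False AND False = False
w6 = NOT B = NOT False = True
w7 = w6 NOR D = True NOR False = False
w9 = w6 OR B = True OR False = True
w11 = w6 NOR D = True NOR False = False
w12 = w7 NOR w9 = False NOR True = False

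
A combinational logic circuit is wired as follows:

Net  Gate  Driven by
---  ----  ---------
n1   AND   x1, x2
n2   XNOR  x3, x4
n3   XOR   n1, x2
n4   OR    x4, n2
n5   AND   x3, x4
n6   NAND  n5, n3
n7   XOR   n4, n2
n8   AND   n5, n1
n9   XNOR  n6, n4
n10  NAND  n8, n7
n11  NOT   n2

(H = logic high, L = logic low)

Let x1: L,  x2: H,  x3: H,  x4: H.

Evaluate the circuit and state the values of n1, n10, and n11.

n1 = x1 AND x2 = L AND H = L
n2 = x3 XNOR x4 = H XNOR H = H
n4 = x4 OR n2 = H OR H = H
n5 = x3 AND x4 = H AND H = H
n7 = n4 XOR n2 = H XOR H = L
n8 = n5 AND n1 = H AND L = L
n10 = n8 NAND n7 = L NAND L = H
n11 = NOT n2 = NOT H = L

n1 = L, n10 = H, n11 = L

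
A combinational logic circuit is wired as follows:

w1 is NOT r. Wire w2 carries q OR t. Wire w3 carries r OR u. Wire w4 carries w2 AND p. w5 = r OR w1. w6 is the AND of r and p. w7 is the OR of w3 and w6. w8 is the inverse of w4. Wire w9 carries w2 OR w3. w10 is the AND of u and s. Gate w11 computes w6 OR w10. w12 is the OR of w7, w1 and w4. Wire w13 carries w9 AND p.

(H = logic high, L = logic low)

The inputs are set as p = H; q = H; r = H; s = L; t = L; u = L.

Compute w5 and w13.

w1 = NOT r = NOT H = L
w2 = q OR t = H OR L = H
w3 = r OR u = H OR L = H
w5 = r OR w1 = H OR L = H
w9 = w2 OR w3 = H OR H = H
w13 = w9 AND p = H AND H = H

w5 = H  w13 = H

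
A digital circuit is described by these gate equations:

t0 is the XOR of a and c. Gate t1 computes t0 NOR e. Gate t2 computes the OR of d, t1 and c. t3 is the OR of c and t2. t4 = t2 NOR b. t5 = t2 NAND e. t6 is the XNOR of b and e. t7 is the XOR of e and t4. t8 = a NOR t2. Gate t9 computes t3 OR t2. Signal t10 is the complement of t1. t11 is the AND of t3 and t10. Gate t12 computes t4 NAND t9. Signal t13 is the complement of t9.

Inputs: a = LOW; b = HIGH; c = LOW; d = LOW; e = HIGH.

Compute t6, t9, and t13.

t0 = a XOR c = LOW XOR LOW = LOW
t1 = t0 NOR e = LOW NOR HIGH = LOW
t2 = d OR t1 OR c = LOW OR LOW OR LOW = LOW
t3 = c OR t2 = LOW OR LOW = LOW
t6 = b XNOR e = HIGH XNOR HIGH = HIGH
t9 = t3 OR t2 = LOW OR LOW = LOW
t13 = NOT t9 = NOT LOW = HIGH

t6 = HIGH, t9 = LOW, t13 = HIGH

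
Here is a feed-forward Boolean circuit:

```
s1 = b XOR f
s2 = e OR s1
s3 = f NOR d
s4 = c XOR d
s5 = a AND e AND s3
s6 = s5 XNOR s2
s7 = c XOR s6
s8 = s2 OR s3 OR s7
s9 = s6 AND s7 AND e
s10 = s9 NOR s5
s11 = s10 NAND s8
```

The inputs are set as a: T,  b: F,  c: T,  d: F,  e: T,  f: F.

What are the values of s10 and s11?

s10 = F, s11 = T

s1 = b XOR f = F XOR F = F
s2 = e OR s1 = T OR F = T
s3 = f NOR d = F NOR F = T
s5 = a AND e AND s3 = T AND T AND T = T
s6 = s5 XNOR s2 = T XNOR T = T
s7 = c XOR s6 = T XOR T = F
s8 = s2 OR s3 OR s7 = T OR T OR F = T
s9 = s6 AND s7 AND e = T AND F AND T = F
s10 = s9 NOR s5 = F NOR T = F
s11 = s10 NAND s8 = F NAND T = T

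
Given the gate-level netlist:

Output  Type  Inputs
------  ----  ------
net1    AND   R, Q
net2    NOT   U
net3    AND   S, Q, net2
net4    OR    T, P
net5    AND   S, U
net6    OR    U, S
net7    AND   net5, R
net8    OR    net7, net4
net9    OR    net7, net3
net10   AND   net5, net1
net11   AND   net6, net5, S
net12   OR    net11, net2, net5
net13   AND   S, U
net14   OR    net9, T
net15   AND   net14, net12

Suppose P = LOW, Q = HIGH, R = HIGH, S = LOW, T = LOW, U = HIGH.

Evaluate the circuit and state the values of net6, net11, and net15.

net6 = HIGH, net11 = LOW, net15 = LOW

net2 = NOT U = NOT HIGH = LOW
net3 = S AND Q AND net2 = LOW AND HIGH AND LOW = LOW
net5 = S AND U = LOW AND HIGH = LOW
net6 = U OR S = HIGH OR LOW = HIGH
net7 = net5 AND R = LOW AND HIGH = LOW
net9 = net7 OR net3 = LOW OR LOW = LOW
net11 = net6 AND net5 AND S = HIGH AND LOW AND LOW = LOW
net12 = net11 OR net2 OR net5 = LOW OR LOW OR LOW = LOW
net14 = net9 OR T = LOW OR LOW = LOW
net15 = net14 AND net12 = LOW AND LOW = LOW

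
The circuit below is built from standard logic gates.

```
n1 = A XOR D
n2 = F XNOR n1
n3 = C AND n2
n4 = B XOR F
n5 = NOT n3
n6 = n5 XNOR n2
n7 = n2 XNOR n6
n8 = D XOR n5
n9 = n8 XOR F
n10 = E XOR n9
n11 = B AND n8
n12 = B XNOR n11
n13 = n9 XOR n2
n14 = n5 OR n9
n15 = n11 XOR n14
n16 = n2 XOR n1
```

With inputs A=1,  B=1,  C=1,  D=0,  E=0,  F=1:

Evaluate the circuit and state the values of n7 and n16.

n1 = A XOR D = 1 XOR 0 = 1
n2 = F XNOR n1 = 1 XNOR 1 = 1
n3 = C AND n2 = 1 AND 1 = 1
n5 = NOT n3 = NOT 1 = 0
n6 = n5 XNOR n2 = 0 XNOR 1 = 0
n7 = n2 XNOR n6 = 1 XNOR 0 = 0
n16 = n2 XOR n1 = 1 XOR 1 = 0

n7 = 0; n16 = 0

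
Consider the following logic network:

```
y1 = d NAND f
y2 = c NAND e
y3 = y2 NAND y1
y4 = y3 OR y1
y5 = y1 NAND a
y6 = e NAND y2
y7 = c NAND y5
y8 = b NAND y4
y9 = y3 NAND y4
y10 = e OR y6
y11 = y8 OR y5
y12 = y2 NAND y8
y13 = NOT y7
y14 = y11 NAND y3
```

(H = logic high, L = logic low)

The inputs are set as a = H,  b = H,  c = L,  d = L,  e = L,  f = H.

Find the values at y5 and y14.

y5 = L  y14 = H

y1 = d NAND f = L NAND H = H
y2 = c NAND e = L NAND L = H
y3 = y2 NAND y1 = H NAND H = L
y4 = y3 OR y1 = L OR H = H
y5 = y1 NAND a = H NAND H = L
y8 = b NAND y4 = H NAND H = L
y11 = y8 OR y5 = L OR L = L
y14 = y11 NAND y3 = L NAND L = H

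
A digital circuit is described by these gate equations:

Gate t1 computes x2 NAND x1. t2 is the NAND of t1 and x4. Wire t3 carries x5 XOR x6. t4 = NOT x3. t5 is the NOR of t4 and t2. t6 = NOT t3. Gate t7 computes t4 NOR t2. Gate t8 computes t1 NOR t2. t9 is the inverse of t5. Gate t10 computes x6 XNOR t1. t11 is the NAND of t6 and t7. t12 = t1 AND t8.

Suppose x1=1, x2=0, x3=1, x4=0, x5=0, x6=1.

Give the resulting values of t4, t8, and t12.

t1 = x2 NAND x1 = 0 NAND 1 = 1
t2 = t1 NAND x4 = 1 NAND 0 = 1
t4 = NOT x3 = NOT 1 = 0
t8 = t1 NOR t2 = 1 NOR 1 = 0
t12 = t1 AND t8 = 1 AND 0 = 0

t4 = 0  t8 = 0  t12 = 0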